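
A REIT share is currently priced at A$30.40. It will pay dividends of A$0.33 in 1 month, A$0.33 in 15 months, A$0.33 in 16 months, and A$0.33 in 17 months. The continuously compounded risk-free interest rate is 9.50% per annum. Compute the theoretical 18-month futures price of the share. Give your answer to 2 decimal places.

PV(dividends) I = 0.33·e^(−0.0950·1/12) + 0.33·e^(−0.0950·15/12) + 0.33·e^(−0.0950·16/12) + 0.33·e^(−0.0950·17/12)
I = 0.3274 + 0.2930 + 0.2907 + 0.2884 = 1.1995
F = (S − I)·e^(rT) = (30.40 − 1.1995) · e^(0.0950·18/12)
= 29.2005 · e^0.142500 = 29.2005 × 1.153153 = A$33.67

A$33.67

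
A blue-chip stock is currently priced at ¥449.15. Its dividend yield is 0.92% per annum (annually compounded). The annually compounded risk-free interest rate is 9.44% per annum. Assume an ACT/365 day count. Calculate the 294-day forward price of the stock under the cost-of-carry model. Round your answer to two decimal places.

¥479.45

F = S · (1+r)^T / (1+q)^T
= 449.15 × 1.075364 / 1.007404 = 449.15 × 1.067461
F = ¥479.45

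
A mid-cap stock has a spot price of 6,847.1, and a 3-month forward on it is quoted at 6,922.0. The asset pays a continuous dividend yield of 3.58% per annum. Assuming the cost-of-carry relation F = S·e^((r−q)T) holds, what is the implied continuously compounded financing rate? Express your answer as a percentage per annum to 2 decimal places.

From F = S·e^((r−q)T): (r − q) = ln(F/S)/T
ln(6922.0/6847.1) = ln(1.010939) = 0.010880
(r − q) = 0.010880 / (3/12) = 0.043520
r = ln(F/S)/T + q = 0.043520 + 0.0358 = 0.079320
r = 7.93%

7.93%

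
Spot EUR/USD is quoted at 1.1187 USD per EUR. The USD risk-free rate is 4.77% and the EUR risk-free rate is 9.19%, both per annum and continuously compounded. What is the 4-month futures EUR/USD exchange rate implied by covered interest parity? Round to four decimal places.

1.1023

F = S·e^((r_USD − r_EUR)T) = 1.1187 · e^((0.0477 − 0.0919) × 4/12)
= 1.1187 · e^-0.014733 = 1.1187 × 0.985375
F = 1.1023 USD per EUR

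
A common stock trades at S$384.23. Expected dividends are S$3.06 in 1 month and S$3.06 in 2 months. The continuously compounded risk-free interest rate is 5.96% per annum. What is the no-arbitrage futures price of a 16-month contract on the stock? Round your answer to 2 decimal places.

S$409.43

PV(dividends) I = 3.06·e^(−0.0596·1/12) + 3.06·e^(−0.0596·2/12)
I = 3.0448 + 3.0298 = 6.0746
F = (S − I)·e^(rT) = (384.23 − 6.0746) · e^(0.0596·16/12)
= 378.1554 · e^0.079467 = 378.1554 × 1.082710 = S$409.43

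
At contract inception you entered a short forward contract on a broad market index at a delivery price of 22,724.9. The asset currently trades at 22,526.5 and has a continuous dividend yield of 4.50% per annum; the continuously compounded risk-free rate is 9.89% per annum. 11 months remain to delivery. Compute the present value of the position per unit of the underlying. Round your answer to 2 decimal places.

Current fair forward for the remaining 11 months: F = S·e^((r − q)·T), (r − q) = 0.0989 − 0.0450 = 0.0539
F = 22526.5 · e^(0.0539 × 11/12) = 22526.5 × 1.05064928 = 23667.4510
Value of long forward = (F − K)·e^(−rT) = (23667.4510 − 22724.9) · e^(−0.0989·11/12)
= 942.5510 × 0.91332971 = 860.86
Short position value = −(long value) = -860.86

-860.86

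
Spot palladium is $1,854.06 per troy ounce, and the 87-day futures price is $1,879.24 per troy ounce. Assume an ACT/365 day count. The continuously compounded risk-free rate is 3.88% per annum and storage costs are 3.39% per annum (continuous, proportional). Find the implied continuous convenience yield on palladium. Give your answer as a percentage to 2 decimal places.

F = S·e^((r+u−y)T) ⇒ (r+u−y) = ln(F/S)/T
ln(1879.24/1854.06) = 0.013490; /T ⇒ 0.056596
y = r + u − ln(F/S)/T = 0.0388 + 0.0339 − 0.056596 = 0.016104
y = 1.61%

1.61%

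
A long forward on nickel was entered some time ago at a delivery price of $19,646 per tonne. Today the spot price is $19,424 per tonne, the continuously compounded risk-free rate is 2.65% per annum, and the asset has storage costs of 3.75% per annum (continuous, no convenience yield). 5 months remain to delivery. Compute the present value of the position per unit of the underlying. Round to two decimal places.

Current fair forward for the remaining 5 months: F = S·e^((r + u)·T), (r + u) = 0.0265 + 0.0375 = 0.0640
F = 19424 · e^(0.0640 × 5/12) = 19424 × 1.02702540 = 19948.9414
Value of long forward = (F − K)·e^(−rT) = (19948.9414 − 19646) · e^(−0.0265·5/12)
= 302.9414 × 0.98901907 = 299.61

$299.61 per tonne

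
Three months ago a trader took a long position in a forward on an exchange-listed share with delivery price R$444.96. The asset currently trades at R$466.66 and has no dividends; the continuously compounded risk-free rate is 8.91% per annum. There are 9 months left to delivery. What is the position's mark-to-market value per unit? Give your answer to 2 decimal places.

Current fair forward for the remaining 9 months: F = S·e^(r·T), r = 0.0891
F = 466.66 · e^(0.0891 × 9/12) = 466.66 × 1.069108 = 498.9099
Value of long forward = (F − K)·e^(−rT) = (498.9099 − 444.96) · e^(−0.0891·9/12)
= 53.9499 × 0.935359 = 50.46

R$50.46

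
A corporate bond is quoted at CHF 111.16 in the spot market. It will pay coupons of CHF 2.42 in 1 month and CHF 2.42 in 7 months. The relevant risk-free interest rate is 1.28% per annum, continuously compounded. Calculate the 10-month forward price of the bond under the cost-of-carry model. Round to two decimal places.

PV(coupons) I = 2.42·e^(−0.0128·1/12) + 2.42·e^(−0.0128·7/12)
I = 2.4174 + 2.4020 = 4.8194
F = (S − I)·e^(rT) = (111.16 − 4.8194) · e^(0.0128·10/12)
= 106.3406 · e^0.010667 = 106.3406 × 1.010724 = CHF 107.48

CHF 107.48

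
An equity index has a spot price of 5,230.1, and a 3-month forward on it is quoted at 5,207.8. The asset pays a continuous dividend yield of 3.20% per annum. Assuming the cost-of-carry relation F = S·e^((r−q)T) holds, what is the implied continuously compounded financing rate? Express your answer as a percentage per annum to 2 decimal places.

1.49%

From F = S·e^((r−q)T): (r − q) = ln(F/S)/T
ln(5207.8/5230.1) = ln(0.995736) = -0.004273
(r − q) = -0.004273 / (3/12) = -0.017092
r = ln(F/S)/T + q = -0.017092 + 0.0320 = 0.014908
r = 1.49%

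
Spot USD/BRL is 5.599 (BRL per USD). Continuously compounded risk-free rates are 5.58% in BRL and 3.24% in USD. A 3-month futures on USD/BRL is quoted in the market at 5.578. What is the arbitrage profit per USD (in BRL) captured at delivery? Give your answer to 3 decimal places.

0.054 per USD (in BRL)

Fair futures: F* = S·e^(carry·T), with carry = (r_BRL − r_USD) = 0.0558 − 0.0324 = 0.0234
F* = 5.599 · e^(0.0234 × 3/12) = 5.599 · e^0.005850 = 5.599 × 1.005867 = 5.6318
Market 5.578 < fair 5.6318: forward underpriced → reverse cash-and-carry (short spot, go long the forward).
At maturity, profit = |F_mkt − F*| = |5.578 − 5.6318| = 0.054 per USD (in BRL)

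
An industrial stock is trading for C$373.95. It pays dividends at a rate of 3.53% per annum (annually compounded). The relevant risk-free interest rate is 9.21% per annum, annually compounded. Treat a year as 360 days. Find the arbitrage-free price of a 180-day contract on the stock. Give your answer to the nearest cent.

F = S · (1+r)^T / (1+q)^T
= 373.95 × 1.045036 / 1.017497 = 373.95 × 1.027065
F = C$384.07

C$384.07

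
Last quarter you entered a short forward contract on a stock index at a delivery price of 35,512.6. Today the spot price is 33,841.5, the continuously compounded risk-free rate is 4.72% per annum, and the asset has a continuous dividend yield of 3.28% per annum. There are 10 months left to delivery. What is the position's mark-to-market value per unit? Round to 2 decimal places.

1213.86

Current fair forward for the remaining 10 months: F = S·e^((r − q)·T), (r − q) = 0.0472 − 0.0328 = 0.0144
F = 33841.5 · e^(0.0144 × 10/12) = 33841.5 × 1.01207229 = 34250.0444
Value of long forward = (F − K)·e^(−rT) = (34250.0444 − 35512.6) · e^(−0.0472·10/12)
= -1262.5556 × 0.96143018 = -1213.86
Short position value = −(long value) = 1213.86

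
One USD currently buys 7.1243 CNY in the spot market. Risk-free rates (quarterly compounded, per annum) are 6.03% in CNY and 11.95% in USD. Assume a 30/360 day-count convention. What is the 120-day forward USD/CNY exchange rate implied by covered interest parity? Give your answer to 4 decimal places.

6.9881

By covered interest parity, F = S · (1+r_CNY/4)^(4T) / (1+r_USD/4)^(4T)
= 7.1243 × 1.020150 / 1.040030 = 7.1243 × 0.980885
F = 6.9881 CNY per USD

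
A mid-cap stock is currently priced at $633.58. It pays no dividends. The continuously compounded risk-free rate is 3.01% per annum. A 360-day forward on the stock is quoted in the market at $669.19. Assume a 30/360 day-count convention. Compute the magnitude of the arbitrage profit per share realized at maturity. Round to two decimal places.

$16.25 per share

Fair forward: F* = S·e^(carry·T), with carry = r = 0.0301
F* = 633.58 · e^(0.0301 × 360/360) = 633.58 · e^0.030100 = 633.58 × 1.030558 = $652.9409
Market $669.19 > fair $652.9409: forward overpriced → cash-and-carry (buy spot, short the forward).
At maturity, profit = |F_mkt − F*| = |669.19 − 652.9409| = $16.25 per share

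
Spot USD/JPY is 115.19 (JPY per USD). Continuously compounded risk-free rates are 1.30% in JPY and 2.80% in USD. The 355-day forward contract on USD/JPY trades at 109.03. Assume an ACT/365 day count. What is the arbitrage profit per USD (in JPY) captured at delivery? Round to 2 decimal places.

Fair forward: F* = S·e^(carry·T), with carry = (r_JPY − r_USD) = 0.0130 − 0.0280 = -0.0150
F* = 115.19 · e^(-0.0150 × 355/365) = 115.19 · e^-0.014589 = 115.19 × 0.985517 = 113.5217
Market 109.03 < fair 113.5217: forward underpriced → reverse cash-and-carry (short spot, go long the forward).
At maturity, profit = |F_mkt − F*| = |109.03 − 113.5217| = 4.49 per USD (in JPY)

4.49 per USD (in JPY)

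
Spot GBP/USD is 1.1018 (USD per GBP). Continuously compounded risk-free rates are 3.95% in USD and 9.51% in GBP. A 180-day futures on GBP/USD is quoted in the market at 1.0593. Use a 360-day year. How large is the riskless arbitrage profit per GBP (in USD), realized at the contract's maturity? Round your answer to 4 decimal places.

0.0123 per GBP (in USD)

Fair futures: F* = S·e^(carry·T), with carry = (r_USD − r_GBP) = 0.0395 − 0.0951 = -0.0556
F* = 1.1018 · e^(-0.0556 × 180/360) = 1.1018 · e^-0.027800 = 1.1018 × 0.972583 = 1.0716
Market 1.0593 < fair 1.0716: forward underpriced → reverse cash-and-carry (short spot, go long the forward).
At maturity, profit = |F_mkt − F*| = |1.0593 − 1.0716| = 0.0123 per GBP (in USD)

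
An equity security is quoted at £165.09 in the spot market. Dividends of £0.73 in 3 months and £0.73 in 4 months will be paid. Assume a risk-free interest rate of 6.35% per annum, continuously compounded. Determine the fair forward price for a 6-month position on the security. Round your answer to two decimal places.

£168.94

PV(dividends) I = 0.73·e^(−0.0635·3/12) + 0.73·e^(−0.0635·4/12)
I = 0.7185 + 0.7147 = 1.4332
F = (S − I)·e^(rT) = (165.09 − 1.4332) · e^(0.0635·6/12)
= 163.6568 · e^0.031750 = 163.6568 × 1.032259 = £168.94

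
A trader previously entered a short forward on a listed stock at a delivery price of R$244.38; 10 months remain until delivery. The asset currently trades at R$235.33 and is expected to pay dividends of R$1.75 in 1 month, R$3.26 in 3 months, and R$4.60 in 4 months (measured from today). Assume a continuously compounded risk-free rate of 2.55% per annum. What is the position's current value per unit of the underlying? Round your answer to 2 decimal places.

R$13.46

PV(remaining dividends) I = 1.75·e^(−0.0255·1/12) + 3.26·e^(−0.0255·3/12) + 4.60·e^(−0.0255·4/12) = 9.5466
Current forward F = (S − I)·e^(rT) = (235.33 − 9.5466)·e^(0.0255·10/12) = 225.7834 × 1.021477 = 230.6326
Value (long) = (F − K)·e^(−rT) = (230.6326 − 244.38) × 0.978974 = -13.4583
Short position value = −(long value) = R$13.46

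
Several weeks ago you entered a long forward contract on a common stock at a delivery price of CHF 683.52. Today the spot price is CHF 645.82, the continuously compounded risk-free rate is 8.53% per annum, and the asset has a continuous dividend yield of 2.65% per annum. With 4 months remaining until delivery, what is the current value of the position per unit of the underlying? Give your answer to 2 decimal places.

Current fair forward for the remaining 4 months: F = S·e^((r − q)·T), (r − q) = 0.0853 − 0.0265 = 0.0588
F = 645.82 · e^(0.0588 × 4/12) = 645.82 × 1.019793 = 658.6027
Value of long forward = (F − K)·e^(−rT) = (658.6027 − 683.52) · e^(−0.0853·4/12)
= -24.9173 × 0.971967 = -24.22

-CHF 24.22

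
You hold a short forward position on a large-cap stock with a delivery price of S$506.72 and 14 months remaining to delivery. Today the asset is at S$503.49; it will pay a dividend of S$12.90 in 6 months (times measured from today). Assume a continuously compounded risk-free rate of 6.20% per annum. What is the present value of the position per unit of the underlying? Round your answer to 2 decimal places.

-S$19.62

PV(remaining dividends) I = 12.90·e^(−0.0620·6/12) = 12.5062
Current forward F = (S − I)·e^(rT) = (503.49 − 12.5062)·e^(0.0620·14/12) = 490.9838 × 1.075014 = 527.8145
Value (long) = (F − K)·e^(−rT) = (527.8145 − 506.72) × 0.930221 = 19.6225
Short position value = −(long value) = -S$19.62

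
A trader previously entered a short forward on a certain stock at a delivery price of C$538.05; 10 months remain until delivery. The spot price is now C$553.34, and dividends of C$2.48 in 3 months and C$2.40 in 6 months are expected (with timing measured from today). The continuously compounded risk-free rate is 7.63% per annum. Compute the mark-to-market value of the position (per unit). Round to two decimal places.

PV(remaining dividends) I = 2.48·e^(−0.0763·3/12) + 2.40·e^(−0.0763·6/12) = 4.7433
Current forward F = (S − I)·e^(rT) = (553.34 − 4.7433)·e^(0.0763·10/12) = 548.5967 × 1.065648 = 584.6110
Value (long) = (F − K)·e^(−rT) = (584.6110 − 538.05) × 0.938396 = 43.6927
Short position value = −(long value) = -C$43.69

-C$43.69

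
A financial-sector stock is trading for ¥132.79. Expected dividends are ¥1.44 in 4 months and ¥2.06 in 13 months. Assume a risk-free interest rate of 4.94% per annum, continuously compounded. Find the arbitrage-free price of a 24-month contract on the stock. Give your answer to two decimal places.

¥142.86

PV(dividends) I = 1.44·e^(−0.0494·4/12) + 2.06·e^(−0.0494·13/12)
I = 1.4165 + 1.9527 = 3.3692
F = (S − I)·e^(rT) = (132.79 − 3.3692) · e^(0.0494·24/12)
= 129.4208 · e^0.098800 = 129.4208 × 1.103846 = ¥142.86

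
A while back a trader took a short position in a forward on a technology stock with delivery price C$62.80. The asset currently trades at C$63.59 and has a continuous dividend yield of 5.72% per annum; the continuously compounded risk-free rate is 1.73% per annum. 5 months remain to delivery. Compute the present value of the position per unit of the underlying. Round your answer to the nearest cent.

Current fair forward for the remaining 5 months: F = S·e^((r − q)·T), (r − q) = 0.0173 − 0.0572 = -0.0399
F = 63.59 · e^(-0.0399 × 5/12) = 63.59 × 0.983512 = 62.5415
Value of long forward = (F − K)·e^(−rT) = (62.5415 − 62.80) · e^(−0.0173·5/12)
= -0.2585 × 0.992818 = -0.26
Short position value = −(long value) = C$0.26

C$0.26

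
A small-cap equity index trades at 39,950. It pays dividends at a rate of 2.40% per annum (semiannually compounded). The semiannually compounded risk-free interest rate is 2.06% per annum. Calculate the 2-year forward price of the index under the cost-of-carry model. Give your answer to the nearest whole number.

F = S · (1+r/2)^(2T) / (1+q/2)^(2T)
= 39950 × 1.041841 / 1.048871 = 39950 × 0.993298
F = 39,682

39,682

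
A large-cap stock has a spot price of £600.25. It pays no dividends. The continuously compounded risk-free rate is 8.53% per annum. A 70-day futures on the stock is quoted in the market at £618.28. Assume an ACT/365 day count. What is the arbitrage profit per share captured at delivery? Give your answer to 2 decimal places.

Fair futures: F* = S·e^(carry·T), with carry = r = 0.0853
F* = 600.25 · e^(0.0853 × 70/365) = 600.25 · e^0.016359 = 600.25 × 1.016494 = £610.1505
Market £618.28 > fair £610.1505: forward overpriced → cash-and-carry (buy spot, short the forward).
At maturity, profit = |F_mkt − F*| = |618.28 − 610.1505| = £8.13 per share

£8.13 per share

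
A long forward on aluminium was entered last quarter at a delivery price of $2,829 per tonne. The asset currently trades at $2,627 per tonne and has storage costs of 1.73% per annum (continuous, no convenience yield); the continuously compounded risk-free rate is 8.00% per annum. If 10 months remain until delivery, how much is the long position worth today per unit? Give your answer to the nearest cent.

Current fair forward for the remaining 10 months: F = S·e^((r + u)·T), (r + u) = 0.0800 + 0.0173 = 0.0973
F = 2627 · e^(0.0973 × 10/12) = 2627 × 1.08446126 = 2848.8797
Value of long forward = (F − K)·e^(−rT) = (2848.8797 − 2829) · e^(−0.0800·10/12)
= 19.8797 × 0.93550699 = 18.60

$18.60 per tonne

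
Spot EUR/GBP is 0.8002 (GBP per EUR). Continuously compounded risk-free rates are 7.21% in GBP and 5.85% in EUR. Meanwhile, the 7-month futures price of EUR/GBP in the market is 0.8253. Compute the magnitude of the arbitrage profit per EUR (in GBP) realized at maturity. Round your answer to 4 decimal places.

Fair futures: F* = S·e^(carry·T), with carry = (r_GBP − r_EUR) = 0.0721 − 0.0585 = 0.0136
F* = 0.8002 · e^(0.0136 × 7/12) = 0.8002 · e^0.007933 = 0.8002 × 1.007965 = 0.8066
Market 0.8253 > fair 0.8066: forward overpriced → cash-and-carry (buy spot, short the forward).
At maturity, profit = |F_mkt − F*| = |0.8253 − 0.8066| = 0.0187 per EUR (in GBP)

0.0187 per EUR (in GBP)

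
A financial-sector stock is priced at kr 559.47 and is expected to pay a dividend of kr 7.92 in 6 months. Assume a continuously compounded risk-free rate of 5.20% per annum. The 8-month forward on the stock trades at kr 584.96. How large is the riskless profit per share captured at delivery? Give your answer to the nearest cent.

PV(dividends) I = 7.92·e^(−0.0520·6/12) = 7.7167
Fair forward F* = (S − I)·e^(rT) = (559.47 − 7.7167)·e^0.034667 = 551.7533 × 1.035275 = 571.2164
Market kr 584.96 > fair 571.2164: forward overpriced → cash-and-carry (borrow at r, buy the stock and collect the dividends, short the forward).
Profit at T = |F_mkt − F*| = |584.96 − 571.2164| = kr 13.74 per share

kr 13.74 per share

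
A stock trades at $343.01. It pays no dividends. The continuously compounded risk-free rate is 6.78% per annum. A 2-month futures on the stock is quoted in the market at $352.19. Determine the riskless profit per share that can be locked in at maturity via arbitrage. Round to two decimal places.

Fair futures: F* = S·e^(carry·T), with carry = r = 0.0678
F* = 343.01 · e^(0.0678 × 2/12) = 343.01 · e^0.011300 = 343.01 × 1.011364 = $346.9080
Market $352.19 > fair $346.9080: forward overpriced → cash-and-carry (buy spot, short the forward).
At maturity, profit = |F_mkt − F*| = |352.19 − 346.9080| = $5.28 per share

$5.28 per share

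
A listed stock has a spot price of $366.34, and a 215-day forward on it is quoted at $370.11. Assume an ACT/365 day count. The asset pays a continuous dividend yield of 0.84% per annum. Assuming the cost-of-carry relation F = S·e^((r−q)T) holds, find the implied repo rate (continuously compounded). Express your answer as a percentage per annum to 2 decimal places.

2.58%

From F = S·e^((r−q)T): (r − q) = ln(F/S)/T
ln(370.11/366.34) = ln(1.010291) = 0.010238
(r − q) = 0.010238 / (215/365) = 0.017381
r = ln(F/S)/T + q = 0.017381 + 0.0084 = 0.025781
r = 2.58%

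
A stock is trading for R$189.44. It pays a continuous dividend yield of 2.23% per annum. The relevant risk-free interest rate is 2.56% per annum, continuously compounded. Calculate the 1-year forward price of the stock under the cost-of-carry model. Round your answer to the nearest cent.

F = S·e^((r − q)T) = 189.44 · e^((0.0256 − 0.0223) × 1)
= 189.44 · e^0.003300 = 189.44 × 1.003305
F = R$190.07

R$190.07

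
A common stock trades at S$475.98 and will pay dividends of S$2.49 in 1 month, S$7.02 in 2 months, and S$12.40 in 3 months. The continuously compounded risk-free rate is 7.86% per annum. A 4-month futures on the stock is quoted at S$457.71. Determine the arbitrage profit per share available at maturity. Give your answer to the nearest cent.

PV(dividends) I = 2.49·e^(−0.0786·1/12) + 7.02·e^(−0.0786·2/12) + 12.40·e^(−0.0786·3/12) = 21.5611
Fair futures F* = (S − I)·e^(rT) = (475.98 − 21.5611)·e^0.026200 = 454.4189 × 1.026546 = 466.4819
Market S$457.71 < fair 466.4819: forward underpriced → reverse cash-and-carry (short the stock, invest proceeds at r, pay the dividends, go long the forward).
Profit at T = |F_mkt − F*| = |457.71 − 466.4819| = S$8.77 per share

S$8.77 per share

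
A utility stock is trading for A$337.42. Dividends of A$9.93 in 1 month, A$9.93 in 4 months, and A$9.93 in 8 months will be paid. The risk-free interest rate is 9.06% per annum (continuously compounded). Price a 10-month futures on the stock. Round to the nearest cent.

A$332.78

PV(dividends) I = 9.93·e^(−0.0906·1/12) + 9.93·e^(−0.0906·4/12) + 9.93·e^(−0.0906·8/12)
I = 9.8553 + 9.6346 + 9.3480 = 28.8379
F = (S − I)·e^(rT) = (337.42 − 28.8379) · e^(0.0906·10/12)
= 308.5821 · e^0.075500 = 308.5821 × 1.078423 = A$332.78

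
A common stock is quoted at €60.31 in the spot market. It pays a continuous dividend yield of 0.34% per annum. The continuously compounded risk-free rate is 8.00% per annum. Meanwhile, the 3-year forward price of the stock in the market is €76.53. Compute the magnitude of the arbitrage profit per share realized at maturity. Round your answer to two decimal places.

Fair forward: F* = S·e^(carry·T), with carry = (r − q) = 0.0800 − 0.0034 = 0.0766
F* = 60.31 · e^(0.0766 × 3) = 60.31 · e^0.229800 = 60.31 × 1.258348 = €75.8910
Market €76.53 > fair €75.8910: forward overpriced → cash-and-carry (buy spot, short the forward).
At maturity, profit = |F_mkt − F*| = |76.53 − 75.8910| = €0.64 per share

€0.64 per share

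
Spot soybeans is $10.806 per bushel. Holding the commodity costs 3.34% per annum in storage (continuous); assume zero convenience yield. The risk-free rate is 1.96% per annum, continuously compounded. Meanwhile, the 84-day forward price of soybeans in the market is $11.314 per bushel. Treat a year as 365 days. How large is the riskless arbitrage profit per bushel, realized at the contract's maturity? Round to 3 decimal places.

$0.375 per bushel

Fair forward: F* = S·e^(carry·T), with carry = (r + u) = 0.0196 + 0.0334 = 0.0530
F* = 10.806 · e^(0.0530 × 84/365) = 10.806 · e^0.012197 = 10.806 × 1.012272 = $10.9386
Market $11.314 > fair $10.9386: forward overpriced → cash-and-carry (buy spot, short the forward).
At maturity, profit = |F_mkt − F*| = |11.314 − 10.9386| = $0.375 per bushel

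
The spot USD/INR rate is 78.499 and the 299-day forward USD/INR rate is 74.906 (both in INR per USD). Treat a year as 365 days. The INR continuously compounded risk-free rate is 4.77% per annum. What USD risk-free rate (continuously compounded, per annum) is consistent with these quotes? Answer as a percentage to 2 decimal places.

F = S·e^((r_INR − r_USD)T) ⇒ r_USD = r_INR − ln(F/S)/T
ln(74.906/78.499) = -0.046852; /(299/365) = -0.057194
r_USD = 0.0477 + 0.057194 = 0.104894
r_USD = 10.49%

10.49%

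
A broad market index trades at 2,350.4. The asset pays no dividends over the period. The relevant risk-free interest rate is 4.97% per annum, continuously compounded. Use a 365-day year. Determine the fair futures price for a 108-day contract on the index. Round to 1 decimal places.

2,385.2

F = S·e^(rT) = 2350.4 · e^(0.0497 × 108/365)
= 2350.4 · e^0.014706 = 2350.4 × 1.014815
F = 2,385.2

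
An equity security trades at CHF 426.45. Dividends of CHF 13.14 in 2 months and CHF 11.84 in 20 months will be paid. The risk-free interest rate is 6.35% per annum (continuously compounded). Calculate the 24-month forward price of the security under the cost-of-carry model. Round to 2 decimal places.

PV(dividends) I = 13.14·e^(−0.0635·2/12) + 11.84·e^(−0.0635·20/12)
I = 13.0017 + 10.6510 = 23.6527
F = (S − I)·e^(rT) = (426.45 − 23.6527) · e^(0.0635·24/12)
= 402.7973 · e^0.127000 = 402.7973 × 1.135417 = CHF 457.34

CHF 457.34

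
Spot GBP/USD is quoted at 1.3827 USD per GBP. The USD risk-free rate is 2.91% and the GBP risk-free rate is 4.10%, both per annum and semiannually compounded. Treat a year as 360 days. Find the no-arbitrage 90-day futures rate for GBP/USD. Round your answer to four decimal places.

By covered interest parity, F = S · (1+r_USD/2)^(2T) / (1+r_GBP/2)^(2T)
= 1.3827 × 1.007249 / 1.010198 = 1.3827 × 0.997081
F = 1.3787 USD per GBP

1.3787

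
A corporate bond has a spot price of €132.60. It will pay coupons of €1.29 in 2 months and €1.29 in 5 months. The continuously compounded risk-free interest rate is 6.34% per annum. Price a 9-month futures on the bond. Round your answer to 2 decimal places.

PV(coupons) I = 1.29·e^(−0.0634·2/12) + 1.29·e^(−0.0634·5/12)
I = 1.2764 + 1.2564 = 2.5328
F = (S − I)·e^(rT) = (132.60 − 2.5328) · e^(0.0634·9/12)
= 130.0672 · e^0.047550 = 130.0672 × 1.048699 = €136.40

€136.40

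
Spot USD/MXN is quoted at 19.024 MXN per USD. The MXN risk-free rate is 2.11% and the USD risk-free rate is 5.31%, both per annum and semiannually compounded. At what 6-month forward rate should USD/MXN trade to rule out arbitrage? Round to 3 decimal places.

By covered interest parity, F = S · (1+r_MXN/2)^(2T) / (1+r_USD/2)^(2T)
= 19.024 × 1.010550 / 1.026550 = 19.024 × 0.984414
F = 18.727 MXN per USD

18.727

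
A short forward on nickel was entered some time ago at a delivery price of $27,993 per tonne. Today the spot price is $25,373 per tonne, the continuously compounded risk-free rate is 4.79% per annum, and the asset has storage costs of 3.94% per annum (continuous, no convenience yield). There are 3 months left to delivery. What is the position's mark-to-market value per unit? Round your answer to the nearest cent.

Current fair forward for the remaining 3 months: F = S·e^((r + u)·T), (r + u) = 0.0479 + 0.0394 = 0.0873
F = 25373 · e^(0.0873 × 3/12) = 25373 × 1.02206491 = 25932.8530
Value of long forward = (F − K)·e^(−rT) = (25932.8530 − 27993) · e^(−0.0479·3/12)
= -2060.1470 × 0.98809641 = -2035.62
Short position value = −(long value) = $2035.62

$2035.62 per tonne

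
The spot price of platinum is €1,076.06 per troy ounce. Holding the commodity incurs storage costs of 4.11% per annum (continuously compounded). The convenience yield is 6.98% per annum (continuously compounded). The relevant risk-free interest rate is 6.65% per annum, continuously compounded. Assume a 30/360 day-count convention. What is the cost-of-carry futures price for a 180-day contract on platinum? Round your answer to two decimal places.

€1,096.59 per troy ounce

Net carry = r + u − y = 0.0665 + 0.0411 − 0.0698 = 0.0378
F = S·e^((r+u−y)T) = 1076.06 · e^(0.0378 × 180/360) = 1076.06 · e^0.01890000
= 1076.06 × 1.01907974 = €1,096.59 per troy ounce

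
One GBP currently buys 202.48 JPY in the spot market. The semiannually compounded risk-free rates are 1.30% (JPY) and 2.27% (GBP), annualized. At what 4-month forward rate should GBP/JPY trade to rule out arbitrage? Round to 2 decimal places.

By covered interest parity, F = S · (1+r_JPY/2)^(2T) / (1+r_GBP/2)^(2T)
= 202.48 × 1.004329 / 1.007552 = 202.48 × 0.996801
F = 201.83 JPY per GBP

201.83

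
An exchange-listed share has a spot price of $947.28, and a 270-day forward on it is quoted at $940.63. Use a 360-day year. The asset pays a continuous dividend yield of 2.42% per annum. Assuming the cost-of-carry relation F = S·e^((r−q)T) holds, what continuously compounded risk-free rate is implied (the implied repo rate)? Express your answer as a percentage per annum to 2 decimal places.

1.48%

From F = S·e^((r−q)T): (r − q) = ln(F/S)/T
ln(940.63/947.28) = ln(0.992980) = -0.007045
(r − q) = -0.007045 / (270/360) = -0.009393
r = ln(F/S)/T + q = -0.009393 + 0.0242 = 0.014807
r = 1.48%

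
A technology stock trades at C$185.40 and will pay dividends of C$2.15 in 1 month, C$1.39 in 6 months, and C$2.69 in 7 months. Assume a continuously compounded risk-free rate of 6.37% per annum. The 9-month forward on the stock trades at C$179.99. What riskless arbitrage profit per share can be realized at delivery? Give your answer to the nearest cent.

PV(dividends) I = 2.15·e^(−0.0637·1/12) + 1.39·e^(−0.0637·6/12) + 2.69·e^(−0.0637·7/12) = 6.0769
Fair forward F* = (S − I)·e^(rT) = (185.40 − 6.0769)·e^0.047775 = 179.3231 × 1.048935 = 188.0983
Market C$179.99 < fair 188.0983: forward underpriced → reverse cash-and-carry (short the stock, invest proceeds at r, pay the dividends, go long the forward).
Profit at T = |F_mkt − F*| = |179.99 − 188.0983| = C$8.11 per share

C$8.11 per share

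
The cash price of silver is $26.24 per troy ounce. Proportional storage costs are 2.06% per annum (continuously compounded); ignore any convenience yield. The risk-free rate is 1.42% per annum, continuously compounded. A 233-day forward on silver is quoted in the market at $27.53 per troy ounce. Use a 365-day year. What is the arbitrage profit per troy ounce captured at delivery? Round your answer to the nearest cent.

Fair forward: F* = S·e^(carry·T), with carry = (r + u) = 0.0142 + 0.0206 = 0.0348
F* = 26.24 · e^(0.0348 × 233/365) = 26.24 · e^0.022215 = 26.24 × 1.022464 = $26.8295
Market $27.53 > fair $26.8295: forward overpriced → cash-and-carry (buy spot, short the forward).
At maturity, profit = |F_mkt − F*| = |27.53 − 26.8295| = $0.70 per troy ounce

$0.70 per troy ounce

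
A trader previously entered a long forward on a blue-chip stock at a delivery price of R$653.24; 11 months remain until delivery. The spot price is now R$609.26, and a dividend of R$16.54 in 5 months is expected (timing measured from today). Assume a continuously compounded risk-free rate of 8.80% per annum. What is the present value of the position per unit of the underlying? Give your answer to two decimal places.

PV(remaining dividends) I = 16.54·e^(−0.0880·5/12) = 15.9445
Current forward F = (S − I)·e^(rT) = (609.26 − 15.9445)·e^(0.0880·11/12) = 593.3155 × 1.084009 = 643.1593
Value (long) = (F − K)·e^(−rT) = (643.1593 − 653.24) × 0.922501 = -9.2995
Value = -R$9.30

-R$9.30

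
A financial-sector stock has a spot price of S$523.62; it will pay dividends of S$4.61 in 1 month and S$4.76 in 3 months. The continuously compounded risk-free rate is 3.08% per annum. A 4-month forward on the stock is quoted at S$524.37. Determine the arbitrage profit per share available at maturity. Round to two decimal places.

S$4.76 per share

PV(dividends) I = 4.61·e^(−0.0308·1/12) + 4.76·e^(−0.0308·3/12) = 9.3217
Fair forward F* = (S − I)·e^(rT) = (523.62 − 9.3217)·e^0.010267 = 514.2983 × 1.010320 = 519.6059
Market S$524.37 > fair 519.6059: forward overpriced → cash-and-carry (borrow at r, buy the stock and collect the dividends, short the forward).
Profit at T = |F_mkt − F*| = |524.37 − 519.6059| = S$4.76 per share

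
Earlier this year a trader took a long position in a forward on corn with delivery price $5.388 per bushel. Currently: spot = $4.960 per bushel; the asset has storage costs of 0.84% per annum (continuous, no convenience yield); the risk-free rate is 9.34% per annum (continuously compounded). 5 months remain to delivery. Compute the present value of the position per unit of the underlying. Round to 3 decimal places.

-$0.205 per bushel

Current fair forward for the remaining 5 months: F = S·e^((r + u)·T), (r + u) = 0.0934 + 0.0084 = 0.1018
F = 4.960 · e^(0.1018 × 5/12) = 4.960 × 1.043329 = 5.1749
Value of long forward = (F − K)·e^(−rT) = (5.1749 − 5.388) · e^(−0.0934·5/12)
= -0.2131 × 0.961831 = -0.205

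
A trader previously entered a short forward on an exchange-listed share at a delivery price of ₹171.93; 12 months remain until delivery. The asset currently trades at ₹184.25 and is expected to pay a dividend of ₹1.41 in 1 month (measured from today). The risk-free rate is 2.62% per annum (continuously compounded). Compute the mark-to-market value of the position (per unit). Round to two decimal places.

PV(remaining dividends) I = 1.41·e^(−0.0262·1/12) = 1.4069
Current forward F = (S − I)·e^(rT) = (184.25 − 1.4069)·e^(0.0262·12/12) = 182.8431 × 1.026546 = 187.6969
Value (long) = (F − K)·e^(−rT) = (187.6969 − 171.93) × 0.974140 = 15.3592
Short position value = −(long value) = -₹15.36

-₹15.36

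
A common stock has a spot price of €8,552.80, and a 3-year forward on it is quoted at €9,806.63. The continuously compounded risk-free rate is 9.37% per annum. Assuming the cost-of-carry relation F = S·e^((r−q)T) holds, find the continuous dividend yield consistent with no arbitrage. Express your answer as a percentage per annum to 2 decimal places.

4.81%

From F = S·e^((r−q)T): (r − q) = ln(F/S)/T
ln(9806.63/8552.80) = ln(1.146599) = 0.136800
(r − q) = 0.136800 / (3) = 0.045600
q = r − ln(F/S)/T = 0.0937 − 0.045600 = 0.048100
q = 4.81%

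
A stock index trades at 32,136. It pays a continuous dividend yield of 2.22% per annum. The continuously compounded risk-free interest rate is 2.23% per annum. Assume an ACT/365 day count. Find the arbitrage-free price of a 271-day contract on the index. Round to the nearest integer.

F = S·e^((r − q)T) = 32136 · e^((0.0223 − 0.0222) × 271/365)
= 32136 · e^0.000074 = 32136 × 1.000074
F = 32,138

32,138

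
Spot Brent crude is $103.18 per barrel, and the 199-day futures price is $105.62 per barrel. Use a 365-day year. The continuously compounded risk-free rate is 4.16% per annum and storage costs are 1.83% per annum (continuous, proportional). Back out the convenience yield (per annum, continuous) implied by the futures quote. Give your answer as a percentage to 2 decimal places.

1.70%

F = S·e^((r+u−y)T) ⇒ (r+u−y) = ln(F/S)/T
ln(105.62/103.18) = 0.023373; /T ⇒ 0.042870
y = r + u − ln(F/S)/T = 0.0416 + 0.0183 − 0.042870 = 0.017030
y = 1.70%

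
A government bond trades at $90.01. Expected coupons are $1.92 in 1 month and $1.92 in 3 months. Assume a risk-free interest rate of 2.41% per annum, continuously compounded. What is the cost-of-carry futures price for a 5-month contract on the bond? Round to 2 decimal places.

$87.06

PV(coupons) I = 1.92·e^(−0.0241·1/12) + 1.92·e^(−0.0241·3/12)
I = 1.9161 + 1.9085 = 3.8246
F = (S − I)·e^(rT) = (90.01 − 3.8246) · e^(0.0241·5/12)
= 86.1854 · e^0.010042 = 86.1854 × 1.010093 = $87.06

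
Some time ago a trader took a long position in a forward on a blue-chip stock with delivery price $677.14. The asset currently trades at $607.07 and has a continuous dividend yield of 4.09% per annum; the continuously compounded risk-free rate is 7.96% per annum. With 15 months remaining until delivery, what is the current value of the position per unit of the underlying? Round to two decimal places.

-$36.19

Current fair forward for the remaining 15 months: F = S·e^((r − q)·T), (r − q) = 0.0796 − 0.0409 = 0.0387
F = 607.07 · e^(0.0387 × 15/12) = 607.07 × 1.049564 = 637.1588
Value of long forward = (F − K)·e^(−rT) = (637.1588 − 677.14) · e^(−0.0796·15/12)
= -39.9812 × 0.905290 = -36.19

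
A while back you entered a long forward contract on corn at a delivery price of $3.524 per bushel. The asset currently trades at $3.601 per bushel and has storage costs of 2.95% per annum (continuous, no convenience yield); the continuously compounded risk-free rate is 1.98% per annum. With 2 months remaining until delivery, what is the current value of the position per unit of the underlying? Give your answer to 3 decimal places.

Current fair forward for the remaining 2 months: F = S·e^((r + u)·T), (r + u) = 0.0198 + 0.0295 = 0.0493
F = 3.601 · e^(0.0493 × 2/12) = 3.601 × 1.008251 = 3.6307
Value of long forward = (F − K)·e^(−rT) = (3.6307 − 3.524) · e^(−0.0198·2/12)
= 0.1067 × 0.996705 = 0.106

$0.106 per bushel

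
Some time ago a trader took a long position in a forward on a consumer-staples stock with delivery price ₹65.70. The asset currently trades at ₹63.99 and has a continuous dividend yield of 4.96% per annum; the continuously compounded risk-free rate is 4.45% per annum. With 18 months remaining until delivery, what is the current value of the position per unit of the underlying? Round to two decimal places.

-₹2.06

Current fair forward for the remaining 18 months: F = S·e^((r − q)·T), (r − q) = 0.0445 − 0.0496 = -0.0051
F = 63.99 · e^(-0.0051 × 18/12) = 63.99 × 0.992379 = 63.5023
Value of long forward = (F − K)·e^(−rT) = (63.5023 − 65.70) · e^(−0.0445·18/12)
= -2.1977 × 0.935429 = -2.06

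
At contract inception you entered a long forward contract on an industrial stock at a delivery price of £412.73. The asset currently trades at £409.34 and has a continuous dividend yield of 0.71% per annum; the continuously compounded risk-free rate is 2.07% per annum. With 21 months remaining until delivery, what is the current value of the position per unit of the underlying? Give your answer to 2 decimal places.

Current fair forward for the remaining 21 months: F = S·e^((r − q)·T), (r − q) = 0.0207 − 0.0071 = 0.0136
F = 409.34 · e^(0.0136 × 21/12) = 409.34 × 1.024085 = 419.1990
Value of long forward = (F − K)·e^(−rT) = (419.1990 − 412.73) · e^(−0.0207·21/12)
= 6.4690 × 0.964423 = 6.24

£6.24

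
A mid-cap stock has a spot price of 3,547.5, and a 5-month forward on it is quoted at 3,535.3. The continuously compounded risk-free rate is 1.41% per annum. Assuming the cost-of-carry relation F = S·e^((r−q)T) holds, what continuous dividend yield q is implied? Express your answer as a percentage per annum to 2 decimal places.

2.24%

From F = S·e^((r−q)T): (r − q) = ln(F/S)/T
ln(3535.3/3547.5) = ln(0.996561) = -0.003445
(r − q) = -0.003445 / (5/12) = -0.008268
q = r − ln(F/S)/T = 0.0141 + 0.008268 = 0.022368
q = 2.24%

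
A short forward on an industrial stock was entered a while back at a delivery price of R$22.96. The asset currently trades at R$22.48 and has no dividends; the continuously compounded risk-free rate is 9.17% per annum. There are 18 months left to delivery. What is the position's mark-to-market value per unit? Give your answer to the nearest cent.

Current fair forward for the remaining 18 months: F = S·e^(r·T), r = 0.0917
F = 22.48 · e^(0.0917 × 18/12) = 22.48 × 1.147459 = 25.7949
Value of long forward = (F − K)·e^(−rT) = (25.7949 − 22.96) · e^(−0.0917·18/12)
= 2.8349 × 0.871491 = 2.47
Short position value = −(long value) = -R$2.47

-R$2.47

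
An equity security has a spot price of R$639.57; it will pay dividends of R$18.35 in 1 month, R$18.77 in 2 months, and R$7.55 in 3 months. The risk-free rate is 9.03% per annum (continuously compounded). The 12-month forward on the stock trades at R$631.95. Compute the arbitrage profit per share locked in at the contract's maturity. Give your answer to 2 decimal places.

R$19.81 per share

PV(dividends) I = 18.35·e^(−0.0903·1/12) + 18.77·e^(−0.0903·2/12) + 7.55·e^(−0.0903·3/12) = 44.0835
Fair forward F* = (S − I)·e^(rT) = (639.57 − 44.0835)·e^0.090300 = 595.4865 × 1.094503 = 651.7618
Market R$631.95 < fair 651.7618: forward underpriced → reverse cash-and-carry (short the stock, invest proceeds at r, pay the dividends, go long the forward).
Profit at T = |F_mkt − F*| = |631.95 − 651.7618| = R$19.81 per share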